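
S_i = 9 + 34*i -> [9, 43, 77, 111, 145]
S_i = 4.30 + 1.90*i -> [4.3, 6.2, 8.1, 10.0, 11.9]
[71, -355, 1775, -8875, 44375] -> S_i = 71*-5^i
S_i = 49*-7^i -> [49, -343, 2401, -16807, 117649]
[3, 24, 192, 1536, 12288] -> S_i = 3*8^i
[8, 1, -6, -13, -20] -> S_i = 8 + -7*i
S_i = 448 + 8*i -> [448, 456, 464, 472, 480]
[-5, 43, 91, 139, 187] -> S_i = -5 + 48*i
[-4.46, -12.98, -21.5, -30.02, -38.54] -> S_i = -4.46 + -8.52*i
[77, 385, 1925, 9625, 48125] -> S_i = 77*5^i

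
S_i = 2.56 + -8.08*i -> [2.56, -5.52, -13.6, -21.68, -29.76]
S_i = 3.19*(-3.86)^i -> [3.19, -12.31, 47.53, -183.46, 708.17]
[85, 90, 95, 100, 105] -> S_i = 85 + 5*i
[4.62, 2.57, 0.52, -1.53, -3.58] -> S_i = 4.62 + -2.05*i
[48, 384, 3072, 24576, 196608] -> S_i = 48*8^i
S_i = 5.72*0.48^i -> [5.72, 2.75, 1.32, 0.63, 0.3]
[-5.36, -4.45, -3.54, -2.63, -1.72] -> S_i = -5.36 + 0.91*i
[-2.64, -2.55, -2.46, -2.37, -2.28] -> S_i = -2.64 + 0.09*i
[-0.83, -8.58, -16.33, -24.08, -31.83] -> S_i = -0.83 + -7.75*i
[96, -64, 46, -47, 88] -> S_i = Random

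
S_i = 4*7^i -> [4, 28, 196, 1372, 9604]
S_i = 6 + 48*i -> [6, 54, 102, 150, 198]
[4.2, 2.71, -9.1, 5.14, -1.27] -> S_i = Random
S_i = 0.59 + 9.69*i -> [0.59, 10.28, 19.97, 29.66, 39.35]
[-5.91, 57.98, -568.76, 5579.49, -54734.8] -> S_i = -5.91*(-9.81)^i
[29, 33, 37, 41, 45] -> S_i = 29 + 4*i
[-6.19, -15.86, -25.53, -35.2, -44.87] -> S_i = -6.19 + -9.67*i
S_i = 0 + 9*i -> [0, 9, 18, 27, 36]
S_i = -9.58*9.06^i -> [-9.58, -86.79, -786.36, -7124.43, -64547.33]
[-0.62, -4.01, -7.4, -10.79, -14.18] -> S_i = -0.62 + -3.39*i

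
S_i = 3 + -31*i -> [3, -28, -59, -90, -121]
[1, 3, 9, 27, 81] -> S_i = 1*3^i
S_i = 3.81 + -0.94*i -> [3.81, 2.87, 1.93, 0.99, 0.05]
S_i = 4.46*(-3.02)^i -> [4.46, -13.47, 40.68, -122.84, 370.99]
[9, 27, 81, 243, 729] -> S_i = 9*3^i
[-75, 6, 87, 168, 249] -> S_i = -75 + 81*i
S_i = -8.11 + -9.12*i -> [-8.11, -17.23, -26.35, -35.47, -44.59]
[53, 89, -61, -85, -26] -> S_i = Random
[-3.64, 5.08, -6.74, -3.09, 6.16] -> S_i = Random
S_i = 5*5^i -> [5, 25, 125, 625, 3125]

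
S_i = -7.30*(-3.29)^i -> [-7.3, 24.02, -79.02, 259.96, -855.28]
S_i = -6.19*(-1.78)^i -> [-6.19, 11.02, -19.61, 34.91, -62.14]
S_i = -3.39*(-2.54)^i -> [-3.39, 8.61, -21.87, 55.55, -141.1]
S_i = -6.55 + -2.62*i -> [-6.55, -9.17, -11.79, -14.41, -17.03]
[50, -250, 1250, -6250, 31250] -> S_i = 50*-5^i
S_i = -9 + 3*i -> [-9, -6, -3, 0, 3]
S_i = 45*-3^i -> [45, -135, 405, -1215, 3645]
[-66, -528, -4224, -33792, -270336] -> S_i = -66*8^i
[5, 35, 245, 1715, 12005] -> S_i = 5*7^i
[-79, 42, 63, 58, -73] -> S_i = Random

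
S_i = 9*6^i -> [9, 54, 324, 1944, 11664]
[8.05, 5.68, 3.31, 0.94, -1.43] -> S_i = 8.05 + -2.37*i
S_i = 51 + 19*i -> [51, 70, 89, 108, 127]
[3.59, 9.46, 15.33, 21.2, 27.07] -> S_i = 3.59 + 5.87*i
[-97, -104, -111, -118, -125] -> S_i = -97 + -7*i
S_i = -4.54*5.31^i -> [-4.54, -24.11, -128.01, -679.73, -3609.39]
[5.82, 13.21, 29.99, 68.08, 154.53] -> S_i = 5.82*2.27^i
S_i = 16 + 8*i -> [16, 24, 32, 40, 48]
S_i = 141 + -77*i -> [141, 64, -13, -90, -167]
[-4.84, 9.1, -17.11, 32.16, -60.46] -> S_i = -4.84*(-1.88)^i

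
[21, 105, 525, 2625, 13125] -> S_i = 21*5^i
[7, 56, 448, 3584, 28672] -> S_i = 7*8^i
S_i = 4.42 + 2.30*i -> [4.42, 6.72, 9.02, 11.32, 13.62]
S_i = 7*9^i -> [7, 63, 567, 5103, 45927]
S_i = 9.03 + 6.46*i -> [9.03, 15.49, 21.95, 28.41, 34.87]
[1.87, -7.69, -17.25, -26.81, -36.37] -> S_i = 1.87 + -9.56*i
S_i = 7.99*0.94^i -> [7.99, 7.51, 7.06, 6.64, 6.24]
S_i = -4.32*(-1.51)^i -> [-4.32, 6.52, -9.85, 14.87, -22.46]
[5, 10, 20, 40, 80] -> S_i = 5*2^i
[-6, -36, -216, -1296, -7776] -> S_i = -6*6^i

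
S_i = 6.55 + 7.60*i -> [6.55, 14.15, 21.75, 29.35, 36.95]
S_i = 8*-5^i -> [8, -40, 200, -1000, 5000]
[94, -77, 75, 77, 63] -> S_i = Random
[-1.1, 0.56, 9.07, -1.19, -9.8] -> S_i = Random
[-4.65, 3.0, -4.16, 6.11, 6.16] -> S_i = Random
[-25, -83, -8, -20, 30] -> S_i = Random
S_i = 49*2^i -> [49, 98, 196, 392, 784]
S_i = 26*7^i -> [26, 182, 1274, 8918, 62426]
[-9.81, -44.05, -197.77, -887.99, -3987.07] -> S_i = -9.81*4.49^i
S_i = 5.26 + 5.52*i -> [5.26, 10.78, 16.3, 21.82, 27.34]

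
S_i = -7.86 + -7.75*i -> [-7.86, -15.61, -23.36, -31.11, -38.86]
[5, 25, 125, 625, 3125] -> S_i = 5*5^i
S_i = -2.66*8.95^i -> [-2.66, -23.81, -213.07, -1907.0, -17067.65]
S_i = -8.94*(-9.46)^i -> [-8.94, 84.57, -800.05, 7568.52, -71598.19]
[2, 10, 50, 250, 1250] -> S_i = 2*5^i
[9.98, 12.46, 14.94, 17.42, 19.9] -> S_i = 9.98 + 2.48*i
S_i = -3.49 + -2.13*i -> [-3.49, -5.62, -7.75, -9.88, -12.01]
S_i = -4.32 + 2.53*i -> [-4.32, -1.79, 0.74, 3.27, 5.8]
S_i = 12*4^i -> [12, 48, 192, 768, 3072]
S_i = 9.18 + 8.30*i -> [9.18, 17.48, 25.78, 34.08, 42.38]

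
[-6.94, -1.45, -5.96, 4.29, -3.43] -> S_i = Random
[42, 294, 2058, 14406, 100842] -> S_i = 42*7^i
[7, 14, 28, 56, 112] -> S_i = 7*2^i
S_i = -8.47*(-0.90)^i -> [-8.47, 7.62, -6.86, 6.17, -5.56]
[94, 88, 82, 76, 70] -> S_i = 94 + -6*i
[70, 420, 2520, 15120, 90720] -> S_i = 70*6^i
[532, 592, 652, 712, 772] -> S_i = 532 + 60*i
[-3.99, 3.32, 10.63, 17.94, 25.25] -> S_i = -3.99 + 7.31*i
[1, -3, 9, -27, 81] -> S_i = 1*-3^i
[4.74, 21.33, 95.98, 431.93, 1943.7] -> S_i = 4.74*4.50^i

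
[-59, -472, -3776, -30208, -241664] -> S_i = -59*8^i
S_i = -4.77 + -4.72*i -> [-4.77, -9.49, -14.21, -18.93, -23.65]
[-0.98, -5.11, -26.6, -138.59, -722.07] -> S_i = -0.98*5.21^i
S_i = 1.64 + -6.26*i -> [1.64, -4.62, -10.88, -17.14, -23.4]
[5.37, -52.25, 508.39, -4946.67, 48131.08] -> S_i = 5.37*(-9.73)^i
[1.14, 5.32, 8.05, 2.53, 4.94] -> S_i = Random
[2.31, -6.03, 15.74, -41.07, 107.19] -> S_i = 2.31*(-2.61)^i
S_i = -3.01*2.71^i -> [-3.01, -8.16, -22.11, -59.91, -162.35]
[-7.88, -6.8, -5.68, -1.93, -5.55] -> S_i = Random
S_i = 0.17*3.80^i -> [0.17, 0.65, 2.45, 9.33, 35.45]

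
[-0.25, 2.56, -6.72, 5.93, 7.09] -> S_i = Random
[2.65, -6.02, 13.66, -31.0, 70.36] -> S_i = 2.65*(-2.27)^i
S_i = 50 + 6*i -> [50, 56, 62, 68, 74]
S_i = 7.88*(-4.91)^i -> [7.88, -38.69, 189.97, -932.76, 4579.86]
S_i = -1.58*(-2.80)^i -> [-1.58, 4.42, -12.39, 34.68, -97.12]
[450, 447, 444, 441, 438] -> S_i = 450 + -3*i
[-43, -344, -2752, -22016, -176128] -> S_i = -43*8^i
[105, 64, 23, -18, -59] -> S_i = 105 + -41*i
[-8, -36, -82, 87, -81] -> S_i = Random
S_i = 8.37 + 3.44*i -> [8.37, 11.81, 15.25, 18.69, 22.13]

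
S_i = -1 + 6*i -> [-1, 5, 11, 17, 23]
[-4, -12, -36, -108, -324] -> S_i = -4*3^i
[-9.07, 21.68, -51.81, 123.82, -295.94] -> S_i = -9.07*(-2.39)^i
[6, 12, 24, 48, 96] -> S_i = 6*2^i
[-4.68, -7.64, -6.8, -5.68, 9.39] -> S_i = Random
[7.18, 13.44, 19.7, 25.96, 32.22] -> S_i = 7.18 + 6.26*i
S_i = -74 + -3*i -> [-74, -77, -80, -83, -86]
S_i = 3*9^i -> [3, 27, 243, 2187, 19683]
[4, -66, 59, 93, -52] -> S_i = Random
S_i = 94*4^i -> [94, 376, 1504, 6016, 24064]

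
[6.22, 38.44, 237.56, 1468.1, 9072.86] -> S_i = 6.22*6.18^i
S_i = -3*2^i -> [-3, -6, -12, -24, -48]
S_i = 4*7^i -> [4, 28, 196, 1372, 9604]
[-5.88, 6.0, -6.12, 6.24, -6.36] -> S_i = -5.88*(-1.02)^i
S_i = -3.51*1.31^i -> [-3.51, -4.6, -6.02, -7.89, -10.34]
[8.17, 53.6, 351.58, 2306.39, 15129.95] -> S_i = 8.17*6.56^i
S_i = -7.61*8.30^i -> [-7.61, -63.16, -524.25, -4351.3, -36115.78]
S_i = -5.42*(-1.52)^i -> [-5.42, 8.24, -12.52, 19.03, -28.93]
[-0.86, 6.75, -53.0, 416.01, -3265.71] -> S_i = -0.86*(-7.85)^i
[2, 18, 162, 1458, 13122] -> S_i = 2*9^i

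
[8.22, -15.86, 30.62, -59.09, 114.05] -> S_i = 8.22*(-1.93)^i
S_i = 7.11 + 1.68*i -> [7.11, 8.79, 10.47, 12.15, 13.83]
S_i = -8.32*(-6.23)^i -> [-8.32, 51.83, -322.92, 2011.81, -12533.59]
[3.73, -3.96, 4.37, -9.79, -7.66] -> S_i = Random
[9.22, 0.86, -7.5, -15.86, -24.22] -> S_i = 9.22 + -8.36*i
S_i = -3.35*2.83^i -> [-3.35, -9.48, -26.83, -75.93, -214.88]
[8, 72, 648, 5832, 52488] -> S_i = 8*9^i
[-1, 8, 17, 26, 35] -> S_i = -1 + 9*i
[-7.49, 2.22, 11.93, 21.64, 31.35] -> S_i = -7.49 + 9.71*i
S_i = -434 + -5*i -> [-434, -439, -444, -449, -454]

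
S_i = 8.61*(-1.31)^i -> [8.61, -11.28, 14.78, -19.36, 25.36]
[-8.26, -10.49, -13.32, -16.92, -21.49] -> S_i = -8.26*1.27^i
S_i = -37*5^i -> [-37, -185, -925, -4625, -23125]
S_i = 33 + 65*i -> [33, 98, 163, 228, 293]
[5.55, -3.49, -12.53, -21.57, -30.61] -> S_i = 5.55 + -9.04*i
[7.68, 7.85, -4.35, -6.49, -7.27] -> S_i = Random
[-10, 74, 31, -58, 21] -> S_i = Random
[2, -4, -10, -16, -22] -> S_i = 2 + -6*i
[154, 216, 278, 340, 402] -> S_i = 154 + 62*i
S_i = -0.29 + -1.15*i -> [-0.29, -1.44, -2.59, -3.74, -4.89]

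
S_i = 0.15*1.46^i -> [0.15, 0.22, 0.32, 0.47, 0.68]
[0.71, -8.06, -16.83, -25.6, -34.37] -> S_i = 0.71 + -8.77*i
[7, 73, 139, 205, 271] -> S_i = 7 + 66*i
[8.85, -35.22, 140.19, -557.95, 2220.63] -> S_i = 8.85*(-3.98)^i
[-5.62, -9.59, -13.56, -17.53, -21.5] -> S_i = -5.62 + -3.97*i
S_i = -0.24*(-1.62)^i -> [-0.24, 0.39, -0.63, 1.02, -1.65]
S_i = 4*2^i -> [4, 8, 16, 32, 64]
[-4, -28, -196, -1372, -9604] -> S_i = -4*7^i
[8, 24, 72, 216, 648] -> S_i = 8*3^i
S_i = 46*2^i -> [46, 92, 184, 368, 736]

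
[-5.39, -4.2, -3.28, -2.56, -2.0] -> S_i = -5.39*0.78^i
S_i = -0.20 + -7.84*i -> [-0.2, -8.04, -15.88, -23.72, -31.56]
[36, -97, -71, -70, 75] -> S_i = Random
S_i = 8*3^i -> [8, 24, 72, 216, 648]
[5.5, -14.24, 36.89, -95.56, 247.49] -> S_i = 5.50*(-2.59)^i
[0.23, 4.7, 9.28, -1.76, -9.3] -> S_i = Random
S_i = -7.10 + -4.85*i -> [-7.1, -11.95, -16.8, -21.65, -26.5]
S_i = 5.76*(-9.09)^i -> [5.76, -52.36, 475.94, -4326.28, 39325.84]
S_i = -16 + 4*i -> [-16, -12, -8, -4, 0]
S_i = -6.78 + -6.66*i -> [-6.78, -13.44, -20.1, -26.76, -33.42]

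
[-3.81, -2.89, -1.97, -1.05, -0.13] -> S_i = -3.81 + 0.92*i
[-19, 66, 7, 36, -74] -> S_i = Random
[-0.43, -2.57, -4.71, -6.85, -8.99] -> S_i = -0.43 + -2.14*i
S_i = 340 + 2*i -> [340, 342, 344, 346, 348]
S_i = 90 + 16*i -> [90, 106, 122, 138, 154]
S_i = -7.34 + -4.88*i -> [-7.34, -12.22, -17.1, -21.98, -26.86]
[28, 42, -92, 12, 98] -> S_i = Random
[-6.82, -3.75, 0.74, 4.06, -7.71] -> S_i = Random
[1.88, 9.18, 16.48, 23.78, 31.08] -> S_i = 1.88 + 7.30*i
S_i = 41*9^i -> [41, 369, 3321, 29889, 269001]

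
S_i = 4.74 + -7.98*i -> [4.74, -3.24, -11.22, -19.2, -27.18]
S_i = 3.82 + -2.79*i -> [3.82, 1.03, -1.76, -4.55, -7.34]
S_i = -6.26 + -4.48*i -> [-6.26, -10.74, -15.22, -19.7, -24.18]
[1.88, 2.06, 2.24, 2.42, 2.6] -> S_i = 1.88 + 0.18*i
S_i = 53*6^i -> [53, 318, 1908, 11448, 68688]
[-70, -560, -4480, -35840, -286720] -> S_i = -70*8^i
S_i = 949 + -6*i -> [949, 943, 937, 931, 925]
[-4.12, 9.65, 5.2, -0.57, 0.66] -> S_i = Random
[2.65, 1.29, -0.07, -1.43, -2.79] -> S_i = 2.65 + -1.36*i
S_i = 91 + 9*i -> [91, 100, 109, 118, 127]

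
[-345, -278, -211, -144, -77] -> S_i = -345 + 67*i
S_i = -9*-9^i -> [-9, 81, -729, 6561, -59049]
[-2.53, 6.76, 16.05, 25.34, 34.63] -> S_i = -2.53 + 9.29*i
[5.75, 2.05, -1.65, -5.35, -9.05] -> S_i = 5.75 + -3.70*i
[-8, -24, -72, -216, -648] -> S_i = -8*3^i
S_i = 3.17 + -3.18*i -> [3.17, -0.01, -3.19, -6.37, -9.55]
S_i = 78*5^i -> [78, 390, 1950, 9750, 48750]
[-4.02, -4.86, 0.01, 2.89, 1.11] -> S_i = Random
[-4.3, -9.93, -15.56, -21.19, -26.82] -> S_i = -4.30 + -5.63*i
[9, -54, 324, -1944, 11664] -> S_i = 9*-6^i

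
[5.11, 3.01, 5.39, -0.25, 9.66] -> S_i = Random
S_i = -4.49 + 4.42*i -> [-4.49, -0.07, 4.35, 8.77, 13.19]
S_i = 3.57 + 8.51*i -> [3.57, 12.08, 20.59, 29.1, 37.61]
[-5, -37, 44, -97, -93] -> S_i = Random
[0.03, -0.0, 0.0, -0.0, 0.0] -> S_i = 0.03*(-0.08)^i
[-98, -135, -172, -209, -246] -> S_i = -98 + -37*i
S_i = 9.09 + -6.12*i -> [9.09, 2.97, -3.15, -9.27, -15.39]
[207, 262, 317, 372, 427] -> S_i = 207 + 55*i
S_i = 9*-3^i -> [9, -27, 81, -243, 729]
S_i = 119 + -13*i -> [119, 106, 93, 80, 67]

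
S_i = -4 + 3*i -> [-4, -1, 2, 5, 8]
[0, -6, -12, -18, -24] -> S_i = 0 + -6*i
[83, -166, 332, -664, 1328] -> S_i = 83*-2^i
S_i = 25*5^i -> [25, 125, 625, 3125, 15625]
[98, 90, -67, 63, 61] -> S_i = Random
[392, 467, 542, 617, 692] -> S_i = 392 + 75*i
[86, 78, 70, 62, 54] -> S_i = 86 + -8*i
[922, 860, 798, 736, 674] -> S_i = 922 + -62*i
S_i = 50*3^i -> [50, 150, 450, 1350, 4050]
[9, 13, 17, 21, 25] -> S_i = 9 + 4*i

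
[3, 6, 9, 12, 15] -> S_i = 3 + 3*i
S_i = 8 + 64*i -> [8, 72, 136, 200, 264]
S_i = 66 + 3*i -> [66, 69, 72, 75, 78]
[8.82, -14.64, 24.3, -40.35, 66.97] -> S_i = 8.82*(-1.66)^i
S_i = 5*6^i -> [5, 30, 180, 1080, 6480]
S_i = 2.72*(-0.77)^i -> [2.72, -2.09, 1.61, -1.24, 0.96]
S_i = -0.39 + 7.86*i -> [-0.39, 7.47, 15.33, 23.19, 31.05]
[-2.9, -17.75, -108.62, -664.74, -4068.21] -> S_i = -2.90*6.12^i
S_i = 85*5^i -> [85, 425, 2125, 10625, 53125]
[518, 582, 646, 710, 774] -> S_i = 518 + 64*i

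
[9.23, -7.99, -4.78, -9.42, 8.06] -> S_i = Random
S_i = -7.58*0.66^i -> [-7.58, -5.0, -3.3, -2.18, -1.44]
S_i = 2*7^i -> [2, 14, 98, 686, 4802]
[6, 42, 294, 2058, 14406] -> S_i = 6*7^i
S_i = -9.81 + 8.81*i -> [-9.81, -1.0, 7.81, 16.62, 25.43]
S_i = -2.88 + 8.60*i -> [-2.88, 5.72, 14.32, 22.92, 31.52]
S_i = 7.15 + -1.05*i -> [7.15, 6.1, 5.05, 4.0, 2.95]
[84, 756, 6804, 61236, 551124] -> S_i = 84*9^i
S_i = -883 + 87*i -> [-883, -796, -709, -622, -535]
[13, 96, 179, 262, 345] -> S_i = 13 + 83*i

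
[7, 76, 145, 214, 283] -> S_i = 7 + 69*i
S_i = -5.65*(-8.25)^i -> [-5.65, 46.61, -384.55, 3172.56, -26173.65]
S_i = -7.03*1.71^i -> [-7.03, -12.02, -20.56, -35.15, -60.11]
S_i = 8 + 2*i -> [8, 10, 12, 14, 16]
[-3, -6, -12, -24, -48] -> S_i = -3*2^i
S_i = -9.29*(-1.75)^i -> [-9.29, 16.26, -28.45, 49.79, -87.13]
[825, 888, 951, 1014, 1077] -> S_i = 825 + 63*i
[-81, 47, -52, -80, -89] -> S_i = Random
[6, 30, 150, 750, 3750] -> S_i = 6*5^i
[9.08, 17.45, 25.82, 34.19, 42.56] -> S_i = 9.08 + 8.37*i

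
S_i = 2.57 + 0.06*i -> [2.57, 2.63, 2.69, 2.75, 2.81]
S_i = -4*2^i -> [-4, -8, -16, -32, -64]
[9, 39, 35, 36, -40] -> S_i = Random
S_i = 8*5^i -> [8, 40, 200, 1000, 5000]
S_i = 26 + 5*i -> [26, 31, 36, 41, 46]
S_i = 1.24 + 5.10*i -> [1.24, 6.34, 11.44, 16.54, 21.64]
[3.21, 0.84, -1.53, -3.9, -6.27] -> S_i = 3.21 + -2.37*i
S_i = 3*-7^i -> [3, -21, 147, -1029, 7203]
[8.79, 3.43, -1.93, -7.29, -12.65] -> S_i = 8.79 + -5.36*i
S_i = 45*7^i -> [45, 315, 2205, 15435, 108045]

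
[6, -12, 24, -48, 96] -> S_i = 6*-2^i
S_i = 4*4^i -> [4, 16, 64, 256, 1024]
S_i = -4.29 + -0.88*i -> [-4.29, -5.17, -6.05, -6.93, -7.81]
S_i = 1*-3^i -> [1, -3, 9, -27, 81]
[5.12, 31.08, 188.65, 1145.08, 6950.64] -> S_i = 5.12*6.07^i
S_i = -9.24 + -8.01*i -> [-9.24, -17.25, -25.26, -33.27, -41.28]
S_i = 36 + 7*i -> [36, 43, 50, 57, 64]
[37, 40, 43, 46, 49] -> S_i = 37 + 3*i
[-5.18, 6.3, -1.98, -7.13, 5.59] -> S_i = Random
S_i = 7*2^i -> [7, 14, 28, 56, 112]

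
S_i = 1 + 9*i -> [1, 10, 19, 28, 37]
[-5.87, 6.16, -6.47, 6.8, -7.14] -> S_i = -5.87*(-1.05)^i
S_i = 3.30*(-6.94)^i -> [3.3, -22.9, 158.94, -1103.04, 7655.12]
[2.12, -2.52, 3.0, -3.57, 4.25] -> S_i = 2.12*(-1.19)^i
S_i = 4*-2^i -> [4, -8, 16, -32, 64]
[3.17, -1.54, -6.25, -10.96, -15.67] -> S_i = 3.17 + -4.71*i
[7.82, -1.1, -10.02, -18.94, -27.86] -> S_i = 7.82 + -8.92*i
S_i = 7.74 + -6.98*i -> [7.74, 0.76, -6.22, -13.2, -20.18]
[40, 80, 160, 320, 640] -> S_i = 40*2^i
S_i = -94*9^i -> [-94, -846, -7614, -68526, -616734]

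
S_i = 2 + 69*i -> [2, 71, 140, 209, 278]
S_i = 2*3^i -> [2, 6, 18, 54, 162]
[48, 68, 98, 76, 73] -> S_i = Random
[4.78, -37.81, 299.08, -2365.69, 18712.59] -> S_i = 4.78*(-7.91)^i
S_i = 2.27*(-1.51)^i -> [2.27, -3.43, 5.18, -7.82, 11.8]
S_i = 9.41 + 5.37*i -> [9.41, 14.78, 20.15, 25.52, 30.89]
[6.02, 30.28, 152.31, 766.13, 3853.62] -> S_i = 6.02*5.03^i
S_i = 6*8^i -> [6, 48, 384, 3072, 24576]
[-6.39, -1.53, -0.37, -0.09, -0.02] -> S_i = -6.39*0.24^i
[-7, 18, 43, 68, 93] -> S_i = -7 + 25*i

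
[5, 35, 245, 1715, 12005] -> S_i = 5*7^i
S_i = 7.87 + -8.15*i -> [7.87, -0.28, -8.43, -16.58, -24.73]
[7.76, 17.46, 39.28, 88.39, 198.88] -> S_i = 7.76*2.25^i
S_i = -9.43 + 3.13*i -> [-9.43, -6.3, -3.17, -0.04, 3.09]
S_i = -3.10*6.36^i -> [-3.1, -19.72, -125.39, -797.5, -5072.13]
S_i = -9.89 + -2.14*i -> [-9.89, -12.03, -14.17, -16.31, -18.45]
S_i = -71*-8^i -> [-71, 568, -4544, 36352, -290816]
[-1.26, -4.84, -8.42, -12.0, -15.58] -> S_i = -1.26 + -3.58*i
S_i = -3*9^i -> [-3, -27, -243, -2187, -19683]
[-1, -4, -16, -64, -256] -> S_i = -1*4^i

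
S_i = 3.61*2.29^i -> [3.61, 8.27, 18.93, 43.35, 99.28]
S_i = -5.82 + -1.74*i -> [-5.82, -7.56, -9.3, -11.04, -12.78]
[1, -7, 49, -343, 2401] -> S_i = 1*-7^i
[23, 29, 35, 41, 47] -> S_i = 23 + 6*i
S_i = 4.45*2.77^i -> [4.45, 12.33, 34.14, 94.58, 261.99]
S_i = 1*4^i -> [1, 4, 16, 64, 256]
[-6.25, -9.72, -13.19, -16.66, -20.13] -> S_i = -6.25 + -3.47*i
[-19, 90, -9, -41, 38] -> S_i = Random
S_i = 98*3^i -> [98, 294, 882, 2646, 7938]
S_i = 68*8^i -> [68, 544, 4352, 34816, 278528]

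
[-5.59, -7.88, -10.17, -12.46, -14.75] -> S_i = -5.59 + -2.29*i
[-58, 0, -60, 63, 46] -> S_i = Random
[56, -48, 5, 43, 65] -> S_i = Random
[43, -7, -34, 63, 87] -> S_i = Random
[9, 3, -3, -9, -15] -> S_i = 9 + -6*i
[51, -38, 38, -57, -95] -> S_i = Random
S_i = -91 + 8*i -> [-91, -83, -75, -67, -59]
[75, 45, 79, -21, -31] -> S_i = Random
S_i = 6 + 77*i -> [6, 83, 160, 237, 314]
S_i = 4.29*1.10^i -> [4.29, 4.72, 5.19, 5.71, 6.28]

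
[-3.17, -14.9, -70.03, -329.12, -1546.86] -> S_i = -3.17*4.70^i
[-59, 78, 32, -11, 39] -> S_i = Random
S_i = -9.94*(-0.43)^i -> [-9.94, 4.27, -1.84, 0.79, -0.34]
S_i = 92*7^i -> [92, 644, 4508, 31556, 220892]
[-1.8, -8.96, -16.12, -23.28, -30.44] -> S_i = -1.80 + -7.16*i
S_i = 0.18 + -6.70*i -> [0.18, -6.52, -13.22, -19.92, -26.62]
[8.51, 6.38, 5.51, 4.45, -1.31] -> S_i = Random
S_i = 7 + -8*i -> [7, -1, -9, -17, -25]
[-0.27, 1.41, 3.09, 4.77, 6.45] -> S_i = -0.27 + 1.68*i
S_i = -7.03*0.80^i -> [-7.03, -5.62, -4.5, -3.6, -2.88]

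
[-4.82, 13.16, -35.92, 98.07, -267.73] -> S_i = -4.82*(-2.73)^i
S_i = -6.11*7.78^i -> [-6.11, -47.54, -369.83, -2877.27, -22385.13]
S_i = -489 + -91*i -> [-489, -580, -671, -762, -853]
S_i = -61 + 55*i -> [-61, -6, 49, 104, 159]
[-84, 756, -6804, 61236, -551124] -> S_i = -84*-9^i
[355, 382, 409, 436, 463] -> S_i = 355 + 27*i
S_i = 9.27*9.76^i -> [9.27, 90.48, 883.04, 8618.45, 84116.08]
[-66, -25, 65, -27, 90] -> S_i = Random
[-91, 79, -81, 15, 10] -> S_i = Random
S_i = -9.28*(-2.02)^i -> [-9.28, 18.75, -37.87, 76.49, -154.51]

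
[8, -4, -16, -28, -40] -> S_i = 8 + -12*i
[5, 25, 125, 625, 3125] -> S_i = 5*5^i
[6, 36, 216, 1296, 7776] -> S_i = 6*6^i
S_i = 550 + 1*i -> [550, 551, 552, 553, 554]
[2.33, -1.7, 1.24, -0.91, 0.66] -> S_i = 2.33*(-0.73)^i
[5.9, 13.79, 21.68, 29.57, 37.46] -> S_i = 5.90 + 7.89*i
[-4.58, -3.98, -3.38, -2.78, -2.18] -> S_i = -4.58 + 0.60*i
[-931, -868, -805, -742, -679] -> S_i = -931 + 63*i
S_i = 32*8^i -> [32, 256, 2048, 16384, 131072]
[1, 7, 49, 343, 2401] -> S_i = 1*7^i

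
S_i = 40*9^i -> [40, 360, 3240, 29160, 262440]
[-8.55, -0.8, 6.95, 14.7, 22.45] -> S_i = -8.55 + 7.75*i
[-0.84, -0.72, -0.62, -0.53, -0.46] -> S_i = -0.84*0.86^i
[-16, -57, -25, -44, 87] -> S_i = Random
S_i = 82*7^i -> [82, 574, 4018, 28126, 196882]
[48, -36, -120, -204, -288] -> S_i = 48 + -84*i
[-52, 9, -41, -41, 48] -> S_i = Random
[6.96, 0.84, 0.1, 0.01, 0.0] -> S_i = 6.96*0.12^i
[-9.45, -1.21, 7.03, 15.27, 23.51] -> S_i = -9.45 + 8.24*i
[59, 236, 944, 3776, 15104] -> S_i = 59*4^i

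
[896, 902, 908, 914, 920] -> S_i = 896 + 6*i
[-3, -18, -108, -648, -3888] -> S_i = -3*6^i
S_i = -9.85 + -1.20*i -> [-9.85, -11.05, -12.25, -13.45, -14.65]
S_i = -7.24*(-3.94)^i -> [-7.24, 28.53, -112.39, 442.82, -1744.71]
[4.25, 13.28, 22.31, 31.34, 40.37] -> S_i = 4.25 + 9.03*i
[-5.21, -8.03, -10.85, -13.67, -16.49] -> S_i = -5.21 + -2.82*i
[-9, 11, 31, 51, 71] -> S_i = -9 + 20*i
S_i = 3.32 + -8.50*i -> [3.32, -5.18, -13.68, -22.18, -30.68]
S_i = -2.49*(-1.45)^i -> [-2.49, 3.61, -5.24, 7.59, -11.01]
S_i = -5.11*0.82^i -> [-5.11, -4.19, -3.44, -2.82, -2.31]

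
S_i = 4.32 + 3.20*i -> [4.32, 7.52, 10.72, 13.92, 17.12]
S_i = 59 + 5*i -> [59, 64, 69, 74, 79]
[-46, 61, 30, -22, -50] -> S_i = Random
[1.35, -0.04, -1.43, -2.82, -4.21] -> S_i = 1.35 + -1.39*i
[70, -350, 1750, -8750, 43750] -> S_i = 70*-5^i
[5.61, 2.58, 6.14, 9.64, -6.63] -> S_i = Random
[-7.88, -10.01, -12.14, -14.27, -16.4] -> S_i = -7.88 + -2.13*i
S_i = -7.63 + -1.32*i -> [-7.63, -8.95, -10.27, -11.59, -12.91]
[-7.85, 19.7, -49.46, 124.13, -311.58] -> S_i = -7.85*(-2.51)^i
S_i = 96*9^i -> [96, 864, 7776, 69984, 629856]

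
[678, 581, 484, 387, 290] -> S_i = 678 + -97*i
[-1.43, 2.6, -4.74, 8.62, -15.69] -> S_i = -1.43*(-1.82)^i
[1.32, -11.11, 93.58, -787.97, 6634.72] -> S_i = 1.32*(-8.42)^i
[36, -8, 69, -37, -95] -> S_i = Random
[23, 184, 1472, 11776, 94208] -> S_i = 23*8^i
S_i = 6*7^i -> [6, 42, 294, 2058, 14406]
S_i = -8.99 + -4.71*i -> [-8.99, -13.7, -18.41, -23.12, -27.83]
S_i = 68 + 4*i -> [68, 72, 76, 80, 84]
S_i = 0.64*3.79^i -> [0.64, 2.43, 9.19, 34.84, 132.05]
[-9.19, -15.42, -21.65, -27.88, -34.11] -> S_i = -9.19 + -6.23*i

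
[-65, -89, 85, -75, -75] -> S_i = Random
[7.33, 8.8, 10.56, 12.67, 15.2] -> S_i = 7.33*1.20^i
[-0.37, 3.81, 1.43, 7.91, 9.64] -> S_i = Random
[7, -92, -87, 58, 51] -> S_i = Random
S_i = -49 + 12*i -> [-49, -37, -25, -13, -1]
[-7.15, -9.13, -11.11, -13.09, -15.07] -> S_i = -7.15 + -1.98*i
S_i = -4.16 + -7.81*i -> [-4.16, -11.97, -19.78, -27.59, -35.4]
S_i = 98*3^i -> [98, 294, 882, 2646, 7938]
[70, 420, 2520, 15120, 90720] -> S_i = 70*6^i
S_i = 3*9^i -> [3, 27, 243, 2187, 19683]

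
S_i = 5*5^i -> [5, 25, 125, 625, 3125]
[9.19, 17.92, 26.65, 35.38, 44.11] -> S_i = 9.19 + 8.73*i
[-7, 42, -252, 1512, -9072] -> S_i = -7*-6^i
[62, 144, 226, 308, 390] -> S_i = 62 + 82*i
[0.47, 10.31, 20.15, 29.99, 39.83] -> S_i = 0.47 + 9.84*i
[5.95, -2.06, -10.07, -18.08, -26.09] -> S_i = 5.95 + -8.01*i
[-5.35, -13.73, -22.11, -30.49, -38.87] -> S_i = -5.35 + -8.38*i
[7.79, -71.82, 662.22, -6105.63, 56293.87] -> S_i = 7.79*(-9.22)^i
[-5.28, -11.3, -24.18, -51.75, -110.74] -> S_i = -5.28*2.14^i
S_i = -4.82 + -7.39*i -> [-4.82, -12.21, -19.6, -26.99, -34.38]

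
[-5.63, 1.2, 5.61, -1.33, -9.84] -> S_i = Random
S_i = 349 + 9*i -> [349, 358, 367, 376, 385]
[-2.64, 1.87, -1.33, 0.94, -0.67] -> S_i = -2.64*(-0.71)^i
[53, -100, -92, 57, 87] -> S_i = Random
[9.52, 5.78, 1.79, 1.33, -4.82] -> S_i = Random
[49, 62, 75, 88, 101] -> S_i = 49 + 13*i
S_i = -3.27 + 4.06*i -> [-3.27, 0.79, 4.85, 8.91, 12.97]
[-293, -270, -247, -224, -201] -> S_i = -293 + 23*i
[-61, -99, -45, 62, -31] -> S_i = Random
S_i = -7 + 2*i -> [-7, -5, -3, -1, 1]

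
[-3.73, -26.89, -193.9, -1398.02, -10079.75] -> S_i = -3.73*7.21^i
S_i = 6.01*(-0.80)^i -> [6.01, -4.81, 3.85, -3.08, 2.46]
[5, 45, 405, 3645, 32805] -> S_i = 5*9^i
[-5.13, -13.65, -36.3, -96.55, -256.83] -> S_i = -5.13*2.66^i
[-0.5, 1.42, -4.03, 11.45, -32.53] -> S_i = -0.50*(-2.84)^i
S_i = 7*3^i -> [7, 21, 63, 189, 567]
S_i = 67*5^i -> [67, 335, 1675, 8375, 41875]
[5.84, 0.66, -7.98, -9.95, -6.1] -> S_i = Random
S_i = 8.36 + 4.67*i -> [8.36, 13.03, 17.7, 22.37, 27.04]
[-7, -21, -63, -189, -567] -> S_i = -7*3^i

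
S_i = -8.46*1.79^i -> [-8.46, -15.14, -27.11, -48.52, -86.85]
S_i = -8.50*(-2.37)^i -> [-8.5, 20.14, -47.74, 113.15, -268.17]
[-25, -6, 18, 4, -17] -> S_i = Random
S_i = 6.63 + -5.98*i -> [6.63, 0.65, -5.33, -11.31, -17.29]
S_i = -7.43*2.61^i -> [-7.43, -19.39, -50.61, -132.1, -344.79]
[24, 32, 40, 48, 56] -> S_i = 24 + 8*i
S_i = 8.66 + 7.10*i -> [8.66, 15.76, 22.86, 29.96, 37.06]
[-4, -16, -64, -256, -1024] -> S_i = -4*4^i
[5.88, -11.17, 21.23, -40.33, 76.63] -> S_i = 5.88*(-1.90)^i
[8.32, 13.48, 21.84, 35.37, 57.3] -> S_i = 8.32*1.62^i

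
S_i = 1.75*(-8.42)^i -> [1.75, -14.74, 124.07, -1044.66, 8796.02]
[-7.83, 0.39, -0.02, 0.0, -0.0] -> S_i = -7.83*(-0.05)^i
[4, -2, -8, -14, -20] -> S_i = 4 + -6*i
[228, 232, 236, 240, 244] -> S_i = 228 + 4*i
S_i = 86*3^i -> [86, 258, 774, 2322, 6966]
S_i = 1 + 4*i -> [1, 5, 9, 13, 17]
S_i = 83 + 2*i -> [83, 85, 87, 89, 91]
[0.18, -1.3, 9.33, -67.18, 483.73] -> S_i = 0.18*(-7.20)^i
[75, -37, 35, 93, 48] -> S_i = Random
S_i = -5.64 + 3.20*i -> [-5.64, -2.44, 0.76, 3.96, 7.16]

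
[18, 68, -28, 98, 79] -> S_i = Random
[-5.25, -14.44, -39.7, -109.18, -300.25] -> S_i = -5.25*2.75^i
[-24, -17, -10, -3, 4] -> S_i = -24 + 7*i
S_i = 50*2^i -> [50, 100, 200, 400, 800]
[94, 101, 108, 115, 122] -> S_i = 94 + 7*i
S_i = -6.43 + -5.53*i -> [-6.43, -11.96, -17.49, -23.02, -28.55]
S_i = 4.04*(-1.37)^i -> [4.04, -5.53, 7.58, -10.39, 14.23]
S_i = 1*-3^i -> [1, -3, 9, -27, 81]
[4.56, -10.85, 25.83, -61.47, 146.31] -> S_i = 4.56*(-2.38)^i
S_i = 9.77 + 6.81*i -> [9.77, 16.58, 23.39, 30.2, 37.01]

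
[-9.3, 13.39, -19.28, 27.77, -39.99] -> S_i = -9.30*(-1.44)^i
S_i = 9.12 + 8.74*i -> [9.12, 17.86, 26.6, 35.34, 44.08]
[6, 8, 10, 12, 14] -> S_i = 6 + 2*i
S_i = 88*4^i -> [88, 352, 1408, 5632, 22528]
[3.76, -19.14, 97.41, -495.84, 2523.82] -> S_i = 3.76*(-5.09)^i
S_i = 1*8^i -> [1, 8, 64, 512, 4096]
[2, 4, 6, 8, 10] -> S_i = 2 + 2*i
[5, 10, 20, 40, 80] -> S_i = 5*2^i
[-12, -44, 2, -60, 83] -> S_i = Random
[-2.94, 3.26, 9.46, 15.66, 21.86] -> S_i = -2.94 + 6.20*i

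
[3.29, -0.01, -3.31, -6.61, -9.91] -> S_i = 3.29 + -3.30*i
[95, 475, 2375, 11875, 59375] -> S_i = 95*5^i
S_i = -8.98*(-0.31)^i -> [-8.98, 2.78, -0.86, 0.27, -0.08]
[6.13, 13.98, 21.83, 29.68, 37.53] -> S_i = 6.13 + 7.85*i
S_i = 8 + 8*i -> [8, 16, 24, 32, 40]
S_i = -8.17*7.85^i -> [-8.17, -64.13, -503.46, -3952.13, -31024.21]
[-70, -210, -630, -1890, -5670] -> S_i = -70*3^i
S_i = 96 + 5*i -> [96, 101, 106, 111, 116]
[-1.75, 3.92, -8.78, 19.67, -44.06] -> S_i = -1.75*(-2.24)^i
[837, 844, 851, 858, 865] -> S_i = 837 + 7*i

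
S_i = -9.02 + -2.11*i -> [-9.02, -11.13, -13.24, -15.35, -17.46]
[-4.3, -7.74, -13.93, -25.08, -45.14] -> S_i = -4.30*1.80^i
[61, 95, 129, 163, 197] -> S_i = 61 + 34*i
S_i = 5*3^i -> [5, 15, 45, 135, 405]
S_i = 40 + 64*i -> [40, 104, 168, 232, 296]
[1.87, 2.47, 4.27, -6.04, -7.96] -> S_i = Random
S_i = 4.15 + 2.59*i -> [4.15, 6.74, 9.33, 11.92, 14.51]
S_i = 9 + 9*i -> [9, 18, 27, 36, 45]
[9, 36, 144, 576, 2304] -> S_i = 9*4^i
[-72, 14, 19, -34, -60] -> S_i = Random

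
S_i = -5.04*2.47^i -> [-5.04, -12.45, -30.75, -75.95, -187.59]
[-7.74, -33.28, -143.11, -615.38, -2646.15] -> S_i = -7.74*4.30^i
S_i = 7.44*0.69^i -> [7.44, 5.13, 3.54, 2.44, 1.69]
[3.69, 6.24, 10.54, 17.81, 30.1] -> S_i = 3.69*1.69^i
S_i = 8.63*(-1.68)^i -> [8.63, -14.5, 24.36, -40.92, 68.75]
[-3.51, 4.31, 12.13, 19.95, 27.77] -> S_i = -3.51 + 7.82*i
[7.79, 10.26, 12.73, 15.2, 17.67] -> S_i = 7.79 + 2.47*i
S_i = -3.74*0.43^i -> [-3.74, -1.61, -0.69, -0.3, -0.13]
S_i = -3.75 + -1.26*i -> [-3.75, -5.01, -6.27, -7.53, -8.79]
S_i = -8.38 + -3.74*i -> [-8.38, -12.12, -15.86, -19.6, -23.34]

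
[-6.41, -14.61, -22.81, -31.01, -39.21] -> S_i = -6.41 + -8.20*i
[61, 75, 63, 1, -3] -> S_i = Random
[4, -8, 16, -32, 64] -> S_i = 4*-2^i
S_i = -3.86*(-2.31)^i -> [-3.86, 8.92, -20.6, 47.58, -109.91]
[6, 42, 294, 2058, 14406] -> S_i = 6*7^i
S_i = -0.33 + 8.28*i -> [-0.33, 7.95, 16.23, 24.51, 32.79]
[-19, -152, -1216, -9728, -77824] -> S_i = -19*8^i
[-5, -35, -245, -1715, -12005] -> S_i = -5*7^i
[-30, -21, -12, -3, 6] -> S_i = -30 + 9*i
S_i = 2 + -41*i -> [2, -39, -80, -121, -162]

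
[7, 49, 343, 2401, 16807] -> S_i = 7*7^i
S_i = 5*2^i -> [5, 10, 20, 40, 80]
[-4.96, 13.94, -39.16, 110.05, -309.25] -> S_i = -4.96*(-2.81)^i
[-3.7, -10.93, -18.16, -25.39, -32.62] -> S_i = -3.70 + -7.23*i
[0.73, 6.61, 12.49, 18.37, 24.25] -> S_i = 0.73 + 5.88*i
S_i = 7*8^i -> [7, 56, 448, 3584, 28672]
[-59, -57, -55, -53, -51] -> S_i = -59 + 2*i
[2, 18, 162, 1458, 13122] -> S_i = 2*9^i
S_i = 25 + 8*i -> [25, 33, 41, 49, 57]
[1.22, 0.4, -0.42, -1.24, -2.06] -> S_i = 1.22 + -0.82*i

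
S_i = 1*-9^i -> [1, -9, 81, -729, 6561]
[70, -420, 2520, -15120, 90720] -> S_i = 70*-6^i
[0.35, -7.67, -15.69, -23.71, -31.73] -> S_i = 0.35 + -8.02*i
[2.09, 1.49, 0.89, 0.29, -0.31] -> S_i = 2.09 + -0.60*i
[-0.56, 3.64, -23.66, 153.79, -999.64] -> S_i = -0.56*(-6.50)^i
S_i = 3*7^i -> [3, 21, 147, 1029, 7203]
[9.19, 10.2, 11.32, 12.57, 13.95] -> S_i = 9.19*1.11^i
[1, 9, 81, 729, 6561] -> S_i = 1*9^i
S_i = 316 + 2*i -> [316, 318, 320, 322, 324]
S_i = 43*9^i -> [43, 387, 3483, 31347, 282123]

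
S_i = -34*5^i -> [-34, -170, -850, -4250, -21250]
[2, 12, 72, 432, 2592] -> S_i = 2*6^i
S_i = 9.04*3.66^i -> [9.04, 33.09, 121.1, 443.21, 1622.16]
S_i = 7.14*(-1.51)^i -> [7.14, -10.78, 16.28, -24.58, 37.12]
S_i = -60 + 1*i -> [-60, -59, -58, -57, -56]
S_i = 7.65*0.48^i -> [7.65, 3.67, 1.76, 0.85, 0.41]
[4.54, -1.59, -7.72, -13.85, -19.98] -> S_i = 4.54 + -6.13*i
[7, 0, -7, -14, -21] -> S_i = 7 + -7*i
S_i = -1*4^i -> [-1, -4, -16, -64, -256]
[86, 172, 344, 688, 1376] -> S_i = 86*2^i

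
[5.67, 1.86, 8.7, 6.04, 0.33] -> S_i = Random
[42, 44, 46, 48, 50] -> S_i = 42 + 2*i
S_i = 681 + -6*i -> [681, 675, 669, 663, 657]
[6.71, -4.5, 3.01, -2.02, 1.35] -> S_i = 6.71*(-0.67)^i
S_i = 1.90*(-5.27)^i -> [1.9, -10.01, 52.77, -278.09, 1465.53]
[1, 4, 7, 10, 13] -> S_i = 1 + 3*i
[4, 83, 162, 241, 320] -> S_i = 4 + 79*i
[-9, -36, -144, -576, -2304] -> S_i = -9*4^i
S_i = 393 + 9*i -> [393, 402, 411, 420, 429]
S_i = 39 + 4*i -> [39, 43, 47, 51, 55]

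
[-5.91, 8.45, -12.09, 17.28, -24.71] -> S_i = -5.91*(-1.43)^i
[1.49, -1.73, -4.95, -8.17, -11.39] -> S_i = 1.49 + -3.22*i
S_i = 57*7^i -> [57, 399, 2793, 19551, 136857]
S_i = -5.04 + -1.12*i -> [-5.04, -6.16, -7.28, -8.4, -9.52]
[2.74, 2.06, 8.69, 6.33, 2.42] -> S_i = Random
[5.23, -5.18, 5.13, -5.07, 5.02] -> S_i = 5.23*(-0.99)^i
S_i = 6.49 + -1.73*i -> [6.49, 4.76, 3.03, 1.3, -0.43]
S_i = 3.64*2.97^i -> [3.64, 10.81, 32.11, 95.36, 283.22]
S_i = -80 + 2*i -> [-80, -78, -76, -74, -72]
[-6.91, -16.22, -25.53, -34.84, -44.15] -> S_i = -6.91 + -9.31*i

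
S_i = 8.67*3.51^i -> [8.67, 30.43, 106.82, 374.92, 1315.97]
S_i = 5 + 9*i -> [5, 14, 23, 32, 41]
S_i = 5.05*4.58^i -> [5.05, 23.13, 105.93, 485.16, 2222.05]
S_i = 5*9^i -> [5, 45, 405, 3645, 32805]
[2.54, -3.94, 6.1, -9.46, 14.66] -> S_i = 2.54*(-1.55)^i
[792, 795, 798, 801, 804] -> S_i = 792 + 3*i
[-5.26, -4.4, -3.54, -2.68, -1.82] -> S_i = -5.26 + 0.86*i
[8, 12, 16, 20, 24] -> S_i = 8 + 4*i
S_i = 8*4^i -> [8, 32, 128, 512, 2048]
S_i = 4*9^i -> [4, 36, 324, 2916, 26244]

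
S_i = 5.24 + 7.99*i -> [5.24, 13.23, 21.22, 29.21, 37.2]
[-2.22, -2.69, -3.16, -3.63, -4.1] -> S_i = -2.22 + -0.47*i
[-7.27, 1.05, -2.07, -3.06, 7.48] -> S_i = Random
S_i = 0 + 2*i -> [0, 2, 4, 6, 8]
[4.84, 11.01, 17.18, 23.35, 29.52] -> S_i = 4.84 + 6.17*i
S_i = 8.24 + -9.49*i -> [8.24, -1.25, -10.74, -20.23, -29.72]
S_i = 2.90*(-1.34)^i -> [2.9, -3.89, 5.21, -6.98, 9.35]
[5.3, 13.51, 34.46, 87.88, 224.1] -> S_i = 5.30*2.55^i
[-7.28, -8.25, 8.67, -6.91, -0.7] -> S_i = Random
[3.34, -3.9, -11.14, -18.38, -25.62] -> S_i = 3.34 + -7.24*i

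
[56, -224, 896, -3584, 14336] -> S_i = 56*-4^i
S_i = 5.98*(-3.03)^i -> [5.98, -18.12, 54.9, -166.35, 504.05]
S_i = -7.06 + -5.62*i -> [-7.06, -12.68, -18.3, -23.92, -29.54]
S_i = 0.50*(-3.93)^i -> [0.5, -1.96, 7.72, -30.35, 119.27]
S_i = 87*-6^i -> [87, -522, 3132, -18792, 112752]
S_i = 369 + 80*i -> [369, 449, 529, 609, 689]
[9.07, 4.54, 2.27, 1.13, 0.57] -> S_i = 9.07*0.50^i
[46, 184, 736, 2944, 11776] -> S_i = 46*4^i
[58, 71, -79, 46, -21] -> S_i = Random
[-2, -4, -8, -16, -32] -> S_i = -2*2^i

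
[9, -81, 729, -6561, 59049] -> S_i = 9*-9^i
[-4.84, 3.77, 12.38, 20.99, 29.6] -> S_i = -4.84 + 8.61*i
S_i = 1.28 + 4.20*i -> [1.28, 5.48, 9.68, 13.88, 18.08]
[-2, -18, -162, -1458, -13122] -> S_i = -2*9^i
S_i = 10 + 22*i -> [10, 32, 54, 76, 98]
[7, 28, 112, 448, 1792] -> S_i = 7*4^i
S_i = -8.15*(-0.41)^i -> [-8.15, 3.34, -1.37, 0.56, -0.23]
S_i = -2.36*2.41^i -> [-2.36, -5.69, -13.71, -33.03, -79.61]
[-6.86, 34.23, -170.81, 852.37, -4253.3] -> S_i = -6.86*(-4.99)^i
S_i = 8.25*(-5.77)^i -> [8.25, -47.6, 274.67, -1584.83, 9144.44]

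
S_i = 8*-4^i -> [8, -32, 128, -512, 2048]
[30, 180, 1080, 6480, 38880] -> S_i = 30*6^i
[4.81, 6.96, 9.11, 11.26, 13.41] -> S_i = 4.81 + 2.15*i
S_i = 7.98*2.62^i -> [7.98, 20.91, 54.78, 143.52, 376.02]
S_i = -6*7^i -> [-6, -42, -294, -2058, -14406]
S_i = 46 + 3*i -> [46, 49, 52, 55, 58]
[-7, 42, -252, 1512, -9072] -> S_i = -7*-6^i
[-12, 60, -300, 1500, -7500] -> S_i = -12*-5^i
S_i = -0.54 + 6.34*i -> [-0.54, 5.8, 12.14, 18.48, 24.82]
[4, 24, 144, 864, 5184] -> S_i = 4*6^i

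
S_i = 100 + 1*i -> [100, 101, 102, 103, 104]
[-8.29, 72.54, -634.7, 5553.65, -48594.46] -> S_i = -8.29*(-8.75)^i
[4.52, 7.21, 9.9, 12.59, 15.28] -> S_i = 4.52 + 2.69*i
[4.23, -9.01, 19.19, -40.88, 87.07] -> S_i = 4.23*(-2.13)^i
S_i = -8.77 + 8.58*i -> [-8.77, -0.19, 8.39, 16.97, 25.55]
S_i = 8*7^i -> [8, 56, 392, 2744, 19208]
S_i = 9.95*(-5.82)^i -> [9.95, -57.91, 337.03, -1961.52, 11416.03]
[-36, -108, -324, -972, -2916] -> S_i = -36*3^i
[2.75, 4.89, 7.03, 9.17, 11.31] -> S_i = 2.75 + 2.14*i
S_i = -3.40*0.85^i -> [-3.4, -2.89, -2.46, -2.09, -1.77]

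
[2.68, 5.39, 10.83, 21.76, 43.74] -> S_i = 2.68*2.01^i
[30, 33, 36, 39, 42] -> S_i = 30 + 3*i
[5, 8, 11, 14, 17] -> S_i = 5 + 3*i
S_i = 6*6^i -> [6, 36, 216, 1296, 7776]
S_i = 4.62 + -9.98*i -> [4.62, -5.36, -15.34, -25.32, -35.3]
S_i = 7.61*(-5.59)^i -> [7.61, -42.54, 237.8, -1329.29, 7430.74]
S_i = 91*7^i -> [91, 637, 4459, 31213, 218491]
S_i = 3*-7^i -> [3, -21, 147, -1029, 7203]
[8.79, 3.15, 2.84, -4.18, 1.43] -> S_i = Random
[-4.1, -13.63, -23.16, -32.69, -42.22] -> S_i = -4.10 + -9.53*i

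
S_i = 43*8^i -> [43, 344, 2752, 22016, 176128]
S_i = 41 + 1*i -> [41, 42, 43, 44, 45]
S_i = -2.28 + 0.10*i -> [-2.28, -2.18, -2.08, -1.98, -1.88]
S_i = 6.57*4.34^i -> [6.57, 28.51, 123.75, 537.07, 2330.9]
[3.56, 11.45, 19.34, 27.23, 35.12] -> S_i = 3.56 + 7.89*i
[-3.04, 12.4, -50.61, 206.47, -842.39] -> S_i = -3.04*(-4.08)^i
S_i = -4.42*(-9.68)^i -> [-4.42, 42.79, -414.16, 4009.11, -38808.22]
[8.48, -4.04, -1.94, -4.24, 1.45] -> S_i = Random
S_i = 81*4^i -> [81, 324, 1296, 5184, 20736]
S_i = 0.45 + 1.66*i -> [0.45, 2.11, 3.77, 5.43, 7.09]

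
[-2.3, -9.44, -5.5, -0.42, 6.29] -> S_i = Random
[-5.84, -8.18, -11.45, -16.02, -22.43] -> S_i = -5.84*1.40^i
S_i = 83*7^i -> [83, 581, 4067, 28469, 199283]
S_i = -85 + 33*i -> [-85, -52, -19, 14, 47]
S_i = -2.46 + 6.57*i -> [-2.46, 4.11, 10.68, 17.25, 23.82]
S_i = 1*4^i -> [1, 4, 16, 64, 256]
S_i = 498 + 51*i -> [498, 549, 600, 651, 702]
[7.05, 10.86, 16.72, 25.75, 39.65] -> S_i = 7.05*1.54^i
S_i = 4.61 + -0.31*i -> [4.61, 4.3, 3.99, 3.68, 3.37]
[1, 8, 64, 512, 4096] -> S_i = 1*8^i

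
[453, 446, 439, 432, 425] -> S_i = 453 + -7*i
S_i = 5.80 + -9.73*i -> [5.8, -3.93, -13.66, -23.39, -33.12]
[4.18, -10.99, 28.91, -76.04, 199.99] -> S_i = 4.18*(-2.63)^i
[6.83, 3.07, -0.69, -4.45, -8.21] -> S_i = 6.83 + -3.76*i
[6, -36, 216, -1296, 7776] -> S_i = 6*-6^i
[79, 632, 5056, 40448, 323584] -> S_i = 79*8^i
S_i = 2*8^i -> [2, 16, 128, 1024, 8192]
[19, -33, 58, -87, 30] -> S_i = Random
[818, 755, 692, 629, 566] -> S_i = 818 + -63*i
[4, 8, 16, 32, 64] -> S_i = 4*2^i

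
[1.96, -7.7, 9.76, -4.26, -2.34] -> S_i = Random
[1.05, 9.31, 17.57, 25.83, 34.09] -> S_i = 1.05 + 8.26*i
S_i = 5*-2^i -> [5, -10, 20, -40, 80]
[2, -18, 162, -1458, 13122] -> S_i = 2*-9^i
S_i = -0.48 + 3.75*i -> [-0.48, 3.27, 7.02, 10.77, 14.52]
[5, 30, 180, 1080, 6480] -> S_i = 5*6^i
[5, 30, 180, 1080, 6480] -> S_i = 5*6^i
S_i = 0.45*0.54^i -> [0.45, 0.24, 0.13, 0.07, 0.04]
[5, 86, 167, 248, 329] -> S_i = 5 + 81*i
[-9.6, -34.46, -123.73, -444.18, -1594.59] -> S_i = -9.60*3.59^i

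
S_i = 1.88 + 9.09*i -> [1.88, 10.97, 20.06, 29.15, 38.24]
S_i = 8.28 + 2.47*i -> [8.28, 10.75, 13.22, 15.69, 18.16]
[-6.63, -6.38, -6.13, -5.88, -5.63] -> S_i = -6.63 + 0.25*i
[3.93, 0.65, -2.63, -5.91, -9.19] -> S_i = 3.93 + -3.28*i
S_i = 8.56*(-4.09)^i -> [8.56, -35.01, 143.19, -585.66, 2395.34]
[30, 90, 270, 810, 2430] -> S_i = 30*3^i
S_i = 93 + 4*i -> [93, 97, 101, 105, 109]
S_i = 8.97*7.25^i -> [8.97, 65.03, 471.49, 3418.27, 24782.46]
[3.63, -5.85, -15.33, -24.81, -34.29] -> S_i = 3.63 + -9.48*i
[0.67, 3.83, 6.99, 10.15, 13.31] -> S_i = 0.67 + 3.16*i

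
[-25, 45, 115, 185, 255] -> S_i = -25 + 70*i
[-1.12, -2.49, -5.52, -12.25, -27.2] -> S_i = -1.12*2.22^i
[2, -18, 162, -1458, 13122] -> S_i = 2*-9^i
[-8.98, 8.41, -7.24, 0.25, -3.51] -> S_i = Random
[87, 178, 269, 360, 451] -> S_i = 87 + 91*i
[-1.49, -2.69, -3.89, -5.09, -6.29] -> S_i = -1.49 + -1.20*i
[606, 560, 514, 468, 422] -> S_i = 606 + -46*i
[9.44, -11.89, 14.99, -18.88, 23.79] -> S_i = 9.44*(-1.26)^i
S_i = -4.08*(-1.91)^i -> [-4.08, 7.79, -14.88, 28.43, -54.3]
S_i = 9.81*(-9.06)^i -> [9.81, -88.88, 805.24, -7295.48, 66097.01]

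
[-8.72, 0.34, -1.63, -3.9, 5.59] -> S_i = Random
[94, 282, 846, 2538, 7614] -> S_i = 94*3^i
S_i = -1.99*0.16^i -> [-1.99, -0.32, -0.05, -0.01, -0.0]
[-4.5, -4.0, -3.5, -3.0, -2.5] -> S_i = -4.50 + 0.50*i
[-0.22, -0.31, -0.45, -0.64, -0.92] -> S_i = -0.22*1.43^i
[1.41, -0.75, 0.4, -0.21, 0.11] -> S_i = 1.41*(-0.53)^i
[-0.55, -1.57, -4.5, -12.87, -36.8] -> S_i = -0.55*2.86^i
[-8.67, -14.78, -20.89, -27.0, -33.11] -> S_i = -8.67 + -6.11*i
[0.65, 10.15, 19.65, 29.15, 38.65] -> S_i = 0.65 + 9.50*i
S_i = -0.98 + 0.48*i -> [-0.98, -0.5, -0.02, 0.46, 0.94]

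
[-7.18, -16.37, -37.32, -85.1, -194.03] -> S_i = -7.18*2.28^i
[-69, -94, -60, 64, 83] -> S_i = Random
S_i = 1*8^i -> [1, 8, 64, 512, 4096]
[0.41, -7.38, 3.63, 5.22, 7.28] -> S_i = Random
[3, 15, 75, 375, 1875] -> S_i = 3*5^i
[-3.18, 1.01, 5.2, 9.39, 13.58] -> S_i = -3.18 + 4.19*i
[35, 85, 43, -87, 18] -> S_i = Random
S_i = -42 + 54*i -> [-42, 12, 66, 120, 174]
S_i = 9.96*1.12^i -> [9.96, 11.16, 12.49, 13.99, 15.67]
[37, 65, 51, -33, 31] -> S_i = Random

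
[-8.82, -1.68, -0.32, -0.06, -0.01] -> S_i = -8.82*0.19^i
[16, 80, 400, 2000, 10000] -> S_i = 16*5^i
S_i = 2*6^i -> [2, 12, 72, 432, 2592]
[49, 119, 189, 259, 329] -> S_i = 49 + 70*i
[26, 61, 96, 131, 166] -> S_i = 26 + 35*i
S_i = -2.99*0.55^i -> [-2.99, -1.64, -0.9, -0.5, -0.27]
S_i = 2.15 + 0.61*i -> [2.15, 2.76, 3.37, 3.98, 4.59]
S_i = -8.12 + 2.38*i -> [-8.12, -5.74, -3.36, -0.98, 1.4]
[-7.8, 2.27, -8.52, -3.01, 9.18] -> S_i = Random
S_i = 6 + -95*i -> [6, -89, -184, -279, -374]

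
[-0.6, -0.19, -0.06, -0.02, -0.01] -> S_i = -0.60*0.31^i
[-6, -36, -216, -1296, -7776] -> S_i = -6*6^i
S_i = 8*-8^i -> [8, -64, 512, -4096, 32768]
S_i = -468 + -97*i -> [-468, -565, -662, -759, -856]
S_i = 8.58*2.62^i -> [8.58, 22.48, 58.9, 154.31, 404.29]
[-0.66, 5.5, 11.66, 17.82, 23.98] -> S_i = -0.66 + 6.16*i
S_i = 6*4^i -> [6, 24, 96, 384, 1536]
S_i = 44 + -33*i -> [44, 11, -22, -55, -88]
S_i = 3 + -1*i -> [3, 2, 1, 0, -1]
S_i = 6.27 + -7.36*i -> [6.27, -1.09, -8.45, -15.81, -23.17]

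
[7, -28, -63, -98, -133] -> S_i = 7 + -35*i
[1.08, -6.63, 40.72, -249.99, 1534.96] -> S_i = 1.08*(-6.14)^i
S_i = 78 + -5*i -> [78, 73, 68, 63, 58]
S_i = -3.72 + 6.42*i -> [-3.72, 2.7, 9.12, 15.54, 21.96]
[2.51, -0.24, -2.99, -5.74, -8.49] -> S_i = 2.51 + -2.75*i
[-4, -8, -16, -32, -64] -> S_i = -4*2^i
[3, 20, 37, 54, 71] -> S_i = 3 + 17*i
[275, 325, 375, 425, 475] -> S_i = 275 + 50*i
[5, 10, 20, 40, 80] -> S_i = 5*2^i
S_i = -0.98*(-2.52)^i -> [-0.98, 2.47, -6.22, 15.68, -39.52]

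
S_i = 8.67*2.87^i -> [8.67, 24.88, 71.41, 204.96, 588.23]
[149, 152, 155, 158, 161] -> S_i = 149 + 3*i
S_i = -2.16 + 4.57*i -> [-2.16, 2.41, 6.98, 11.55, 16.12]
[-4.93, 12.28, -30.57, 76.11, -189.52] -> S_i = -4.93*(-2.49)^i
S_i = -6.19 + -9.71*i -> [-6.19, -15.9, -25.61, -35.32, -45.03]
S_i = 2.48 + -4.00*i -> [2.48, -1.52, -5.52, -9.52, -13.52]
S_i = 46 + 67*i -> [46, 113, 180, 247, 314]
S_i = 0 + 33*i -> [0, 33, 66, 99, 132]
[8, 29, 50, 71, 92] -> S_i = 8 + 21*i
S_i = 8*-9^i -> [8, -72, 648, -5832, 52488]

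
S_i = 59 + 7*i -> [59, 66, 73, 80, 87]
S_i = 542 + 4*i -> [542, 546, 550, 554, 558]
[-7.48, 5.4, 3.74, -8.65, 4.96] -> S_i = Random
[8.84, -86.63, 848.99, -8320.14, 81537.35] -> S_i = 8.84*(-9.80)^i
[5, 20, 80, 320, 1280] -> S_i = 5*4^i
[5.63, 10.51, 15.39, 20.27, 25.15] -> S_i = 5.63 + 4.88*i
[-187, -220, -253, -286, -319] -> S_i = -187 + -33*i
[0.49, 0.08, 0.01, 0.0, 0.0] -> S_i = 0.49*0.17^i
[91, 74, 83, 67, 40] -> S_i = Random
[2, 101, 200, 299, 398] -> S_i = 2 + 99*i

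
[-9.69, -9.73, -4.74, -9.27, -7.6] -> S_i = Random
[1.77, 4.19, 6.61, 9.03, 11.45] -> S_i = 1.77 + 2.42*i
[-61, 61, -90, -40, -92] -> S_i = Random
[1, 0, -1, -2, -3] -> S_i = 1 + -1*i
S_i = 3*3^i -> [3, 9, 27, 81, 243]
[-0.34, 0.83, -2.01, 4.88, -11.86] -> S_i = -0.34*(-2.43)^i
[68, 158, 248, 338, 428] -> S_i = 68 + 90*i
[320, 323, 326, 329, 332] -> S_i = 320 + 3*i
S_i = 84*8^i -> [84, 672, 5376, 43008, 344064]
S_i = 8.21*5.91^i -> [8.21, 48.52, 286.76, 1694.75, 10015.97]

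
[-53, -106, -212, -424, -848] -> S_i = -53*2^i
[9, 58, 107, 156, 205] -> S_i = 9 + 49*i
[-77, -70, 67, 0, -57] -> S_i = Random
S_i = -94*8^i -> [-94, -752, -6016, -48128, -385024]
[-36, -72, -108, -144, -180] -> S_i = -36 + -36*i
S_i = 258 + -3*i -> [258, 255, 252, 249, 246]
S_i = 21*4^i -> [21, 84, 336, 1344, 5376]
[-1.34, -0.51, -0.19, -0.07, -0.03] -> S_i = -1.34*0.38^i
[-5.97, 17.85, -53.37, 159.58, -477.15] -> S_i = -5.97*(-2.99)^i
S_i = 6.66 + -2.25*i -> [6.66, 4.41, 2.16, -0.09, -2.34]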